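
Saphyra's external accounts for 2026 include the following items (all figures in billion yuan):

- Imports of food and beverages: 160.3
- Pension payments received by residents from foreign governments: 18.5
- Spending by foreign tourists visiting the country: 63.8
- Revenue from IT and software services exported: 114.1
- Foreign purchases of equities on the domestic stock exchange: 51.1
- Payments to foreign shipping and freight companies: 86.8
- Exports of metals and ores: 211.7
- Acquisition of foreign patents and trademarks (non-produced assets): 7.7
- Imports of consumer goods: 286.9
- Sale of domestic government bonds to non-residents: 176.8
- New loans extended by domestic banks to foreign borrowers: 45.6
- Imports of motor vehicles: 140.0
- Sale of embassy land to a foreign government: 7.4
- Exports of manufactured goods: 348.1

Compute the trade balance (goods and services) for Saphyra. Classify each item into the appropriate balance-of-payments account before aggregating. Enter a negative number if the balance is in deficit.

63.7

Goods: 211.7 - 286.9 - 160.3 - 140.0 + 348.1 = -27.4
Services: 63.8 - 86.8 + 114.1 = 91.1
Trade balance = -27.4 + 91.1 = 63.7
(Excluded from the trade balance — secondary income: pension payments received by residents from foreign governments 18.5; financial account: foreign purchases of equities on the domestic stock exchange 51.1, sale of domestic government bonds to non-residents 176.8, new loans extended by domestic banks to foreign borrowers 45.6; capital account: acquisition of foreign patents and trademarks (non-produced assets) 7.7, sale of embassy land to a foreign government 7.4.)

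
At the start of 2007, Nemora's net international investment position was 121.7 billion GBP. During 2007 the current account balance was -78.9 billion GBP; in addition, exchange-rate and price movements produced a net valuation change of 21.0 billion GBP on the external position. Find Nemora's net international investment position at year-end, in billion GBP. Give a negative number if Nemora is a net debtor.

Change in NIIP = current account + net valuation change = -78.9 + 21.0 = -57.9
End-of-year NIIP = 121.7 + (-57.9) = 63.8

63.8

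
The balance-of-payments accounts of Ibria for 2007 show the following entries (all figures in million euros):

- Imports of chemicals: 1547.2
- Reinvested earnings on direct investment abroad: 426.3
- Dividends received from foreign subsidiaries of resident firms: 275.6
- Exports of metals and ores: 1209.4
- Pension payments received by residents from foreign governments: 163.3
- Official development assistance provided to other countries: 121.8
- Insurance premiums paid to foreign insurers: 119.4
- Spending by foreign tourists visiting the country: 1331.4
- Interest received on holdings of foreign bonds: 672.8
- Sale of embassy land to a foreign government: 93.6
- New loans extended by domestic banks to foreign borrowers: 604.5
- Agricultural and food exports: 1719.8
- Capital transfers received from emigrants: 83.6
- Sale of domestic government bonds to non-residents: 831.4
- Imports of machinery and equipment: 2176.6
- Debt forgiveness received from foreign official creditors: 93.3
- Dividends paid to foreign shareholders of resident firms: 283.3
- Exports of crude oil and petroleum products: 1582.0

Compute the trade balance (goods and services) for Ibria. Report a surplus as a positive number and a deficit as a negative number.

Goods: 1582.0 - 1547.2 + 1719.8 - 2176.6 + 1209.4 = 787.4
Services: 1331.4 - 119.4 = 1212.0
Trade balance = 787.4 + 1212.0 = 1999.4
(Excluded from the trade balance — primary income: reinvested earnings on direct investment abroad 426.3, dividends received from foreign subsidiaries of resident firms 275.6, interest received on holdings of foreign bonds 672.8, dividends paid to foreign shareholders of resident firms 283.3; secondary income: pension payments received by residents from foreign governments 163.3, official development assistance provided to other countries 121.8; capital account: sale of embassy land to a foreign government 93.6, capital transfers received from emigrants 83.6, debt forgiveness received from foreign official creditors 93.3; financial account: new loans extended by domestic banks to foreign borrowers 604.5, sale of domestic government bonds to non-residents 831.4.)

1999.4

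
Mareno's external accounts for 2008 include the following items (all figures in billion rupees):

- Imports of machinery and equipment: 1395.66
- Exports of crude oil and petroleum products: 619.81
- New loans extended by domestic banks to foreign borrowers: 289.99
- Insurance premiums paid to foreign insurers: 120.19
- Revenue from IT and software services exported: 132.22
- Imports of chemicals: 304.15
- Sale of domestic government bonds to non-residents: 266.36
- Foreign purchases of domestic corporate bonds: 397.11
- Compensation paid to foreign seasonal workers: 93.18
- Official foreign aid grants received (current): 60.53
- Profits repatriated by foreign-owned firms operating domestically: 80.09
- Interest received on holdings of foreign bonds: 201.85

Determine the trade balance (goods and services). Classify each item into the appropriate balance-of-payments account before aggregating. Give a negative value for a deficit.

Goods: 619.81 - 1395.66 - 304.15 = -1080.00
Services: -120.19 + 132.22 = 12.03
Trade balance = -1080.00 + 12.03 = -1067.97
(Excluded from the trade balance — financial account: new loans extended by domestic banks to foreign borrowers 289.99, sale of domestic government bonds to non-residents 266.36, foreign purchases of domestic corporate bonds 397.11; primary income: compensation paid to foreign seasonal workers 93.18, profits repatriated by foreign-owned firms operating domestically 80.09, interest received on holdings of foreign bonds 201.85; secondary income: official foreign aid grants received (current) 60.53.)

-1067.97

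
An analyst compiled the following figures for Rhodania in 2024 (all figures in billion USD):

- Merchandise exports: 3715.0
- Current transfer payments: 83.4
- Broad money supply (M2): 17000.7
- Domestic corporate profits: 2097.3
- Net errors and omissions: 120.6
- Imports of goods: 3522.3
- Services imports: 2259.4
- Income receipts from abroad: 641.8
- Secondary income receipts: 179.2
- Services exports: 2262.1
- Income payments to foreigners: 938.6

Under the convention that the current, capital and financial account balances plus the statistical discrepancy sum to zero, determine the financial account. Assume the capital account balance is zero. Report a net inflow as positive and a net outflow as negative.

-115.0

Goods balance = 3715.0 - 3522.3 = 192.7
Services balance = 2262.1 - 2259.4 = 2.7
Trade balance (goods + services) = 192.7 + 2.7 = 195.4
Net primary income = 641.8 - 938.6 = -296.8
Net secondary income = 179.2 - 83.4 = 95.8
Current account = 195.4 + (-296.8) + 95.8 = -5.6
Financial account = -(-5.6 + 120.6) = -115.0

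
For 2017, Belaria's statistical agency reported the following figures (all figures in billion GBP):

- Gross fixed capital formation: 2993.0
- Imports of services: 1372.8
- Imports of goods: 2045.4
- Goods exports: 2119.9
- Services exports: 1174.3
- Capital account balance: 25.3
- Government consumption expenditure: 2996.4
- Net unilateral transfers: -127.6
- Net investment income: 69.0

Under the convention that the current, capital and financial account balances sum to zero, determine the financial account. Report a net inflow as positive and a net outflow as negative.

Goods balance = 2119.9 - 2045.4 = 74.5
Services balance = 1174.3 - 1372.8 = -198.5
Trade balance (goods + services) = 74.5 + (-198.5) = -124.0
Net primary income = 69.0
Net secondary income = -127.6
Current account = -124.0 + 69.0 + (-127.6) = -182.6
Financial account = -(-182.6 + 25.3) = 157.3

157.3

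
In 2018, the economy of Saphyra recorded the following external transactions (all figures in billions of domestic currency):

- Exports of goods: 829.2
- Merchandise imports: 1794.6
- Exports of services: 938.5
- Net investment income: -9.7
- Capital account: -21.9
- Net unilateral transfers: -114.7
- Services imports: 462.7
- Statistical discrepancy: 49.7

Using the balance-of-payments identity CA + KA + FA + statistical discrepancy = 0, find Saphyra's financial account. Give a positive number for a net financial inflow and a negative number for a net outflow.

Goods balance = 829.2 - 1794.6 = -965.4
Services balance = 938.5 - 462.7 = 475.8
Trade balance (goods + services) = -965.4 + 475.8 = -489.6
Net primary income = -9.7
Net secondary income = -114.7
Current account = -489.6 + (-9.7) + (-114.7) = -614.0
Financial account = -(-614.0 + (-21.9) + 49.7) = 586.2

586.2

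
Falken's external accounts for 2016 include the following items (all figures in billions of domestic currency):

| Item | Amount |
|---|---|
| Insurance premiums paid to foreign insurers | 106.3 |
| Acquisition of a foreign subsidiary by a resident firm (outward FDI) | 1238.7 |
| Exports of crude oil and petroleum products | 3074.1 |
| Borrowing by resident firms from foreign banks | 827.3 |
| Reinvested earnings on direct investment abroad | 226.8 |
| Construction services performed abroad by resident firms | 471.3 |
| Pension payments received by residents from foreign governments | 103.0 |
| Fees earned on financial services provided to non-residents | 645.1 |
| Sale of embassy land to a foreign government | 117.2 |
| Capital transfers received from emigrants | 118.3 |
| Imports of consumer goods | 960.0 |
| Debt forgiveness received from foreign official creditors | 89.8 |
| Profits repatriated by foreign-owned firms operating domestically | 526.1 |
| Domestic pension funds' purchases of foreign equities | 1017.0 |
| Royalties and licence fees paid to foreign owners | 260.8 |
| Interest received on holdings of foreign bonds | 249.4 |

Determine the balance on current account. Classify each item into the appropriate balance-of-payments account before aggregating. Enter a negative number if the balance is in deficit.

Goods: -960.0 + 3074.1 = 2114.1
Services: 645.1 + 471.3 - 106.3 - 260.8 = 749.3
Primary income: 226.8 - 526.1 + 249.4 = -49.9
Secondary income: 103.0
Current account = 2114.1 + 749.3 + (-49.9) + 103.0 = 2916.5
(Excluded from the current account — financial account: acquisition of a foreign subsidiary by a resident firm (outward FDI) 1238.7, borrowing by resident firms from foreign banks 827.3, domestic pension funds' purchases of foreign equities 1017.0; capital account: sale of embassy land to a foreign government 117.2, capital transfers received from emigrants 118.3, debt forgiveness received from foreign official creditors 89.8.)

2916.5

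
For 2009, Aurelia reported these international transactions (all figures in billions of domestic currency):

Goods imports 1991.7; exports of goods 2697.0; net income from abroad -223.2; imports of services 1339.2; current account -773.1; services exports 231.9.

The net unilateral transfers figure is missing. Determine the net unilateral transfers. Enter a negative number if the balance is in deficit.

Current account = goods balance + services balance + net primary income + net secondary income
Sum of the known components = -625.2
Net unilateral transfers = CA - (known components) = -773.1 - (-625.2) = -147.9

-147.9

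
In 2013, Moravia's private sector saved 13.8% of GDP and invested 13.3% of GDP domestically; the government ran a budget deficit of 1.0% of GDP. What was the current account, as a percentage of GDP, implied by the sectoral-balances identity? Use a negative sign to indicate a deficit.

By the sectoral-balances identity, CA = (S_private - I) + (T - G).
Private balance = 13.8 - 13.3 = 0.5
Government balance (T - G) = -1.0
CA = 0.5 + (-1.0) = -0.5

-0.5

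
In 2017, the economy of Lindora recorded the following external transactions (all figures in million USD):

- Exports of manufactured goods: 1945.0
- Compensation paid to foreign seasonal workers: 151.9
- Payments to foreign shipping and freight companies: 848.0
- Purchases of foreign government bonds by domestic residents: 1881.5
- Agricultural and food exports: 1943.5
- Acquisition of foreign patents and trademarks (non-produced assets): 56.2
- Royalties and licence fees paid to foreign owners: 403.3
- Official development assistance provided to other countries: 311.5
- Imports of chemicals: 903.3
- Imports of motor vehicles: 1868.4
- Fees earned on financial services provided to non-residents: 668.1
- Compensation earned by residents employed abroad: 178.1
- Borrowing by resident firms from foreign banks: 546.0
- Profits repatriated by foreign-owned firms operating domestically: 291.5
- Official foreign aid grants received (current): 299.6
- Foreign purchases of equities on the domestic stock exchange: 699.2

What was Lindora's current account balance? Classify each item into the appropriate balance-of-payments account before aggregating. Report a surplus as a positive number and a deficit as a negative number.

Goods: 1943.5 - 903.3 - 1868.4 + 1945.0 = 1116.8
Services: -848.0 + 668.1 - 403.3 = -583.2
Primary income: 178.1 - 151.9 - 291.5 = -265.3
Secondary income: -311.5 + 299.6 = -11.9
Current account = 1116.8 + (-583.2) + (-265.3) + (-11.9) = 256.4
(Excluded from the current account — financial account: purchases of foreign government bonds by domestic residents 1881.5, borrowing by resident firms from foreign banks 546.0, foreign purchases of equities on the domestic stock exchange 699.2; capital account: acquisition of foreign patents and trademarks (non-produced assets) 56.2.)

256.4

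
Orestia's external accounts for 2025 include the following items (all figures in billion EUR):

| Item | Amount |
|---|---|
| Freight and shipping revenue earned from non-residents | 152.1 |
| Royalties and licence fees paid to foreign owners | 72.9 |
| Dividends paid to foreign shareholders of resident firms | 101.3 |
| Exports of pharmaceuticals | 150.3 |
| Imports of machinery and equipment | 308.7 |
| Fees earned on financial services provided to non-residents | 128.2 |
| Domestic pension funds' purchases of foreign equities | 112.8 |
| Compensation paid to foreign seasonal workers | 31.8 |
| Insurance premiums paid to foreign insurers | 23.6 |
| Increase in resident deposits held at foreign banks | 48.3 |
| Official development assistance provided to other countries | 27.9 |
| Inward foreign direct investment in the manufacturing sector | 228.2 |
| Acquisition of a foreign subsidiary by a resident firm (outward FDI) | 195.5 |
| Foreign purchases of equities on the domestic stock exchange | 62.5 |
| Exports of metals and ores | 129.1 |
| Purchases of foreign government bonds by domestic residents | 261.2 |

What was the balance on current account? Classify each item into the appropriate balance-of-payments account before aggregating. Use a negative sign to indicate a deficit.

-6.5

Goods: 129.1 + 150.3 - 308.7 = -29.3
Services: -23.6 + 128.2 - 72.9 + 152.1 = 183.8
Primary income: -101.3 - 31.8 = -133.1
Secondary income: -27.9
Current account = (-29.3) + 183.8 + (-133.1) + (-27.9) = -6.5
(Excluded from the current account — financial account: domestic pension funds' purchases of foreign equities 112.8, increase in resident deposits held at foreign banks 48.3, inward foreign direct investment in the manufacturing sector 228.2, acquisition of a foreign subsidiary by a resident firm (outward FDI) 195.5, foreign purchases of equities on the domestic stock exchange 62.5, purchases of foreign government bonds by domestic residents 261.2.)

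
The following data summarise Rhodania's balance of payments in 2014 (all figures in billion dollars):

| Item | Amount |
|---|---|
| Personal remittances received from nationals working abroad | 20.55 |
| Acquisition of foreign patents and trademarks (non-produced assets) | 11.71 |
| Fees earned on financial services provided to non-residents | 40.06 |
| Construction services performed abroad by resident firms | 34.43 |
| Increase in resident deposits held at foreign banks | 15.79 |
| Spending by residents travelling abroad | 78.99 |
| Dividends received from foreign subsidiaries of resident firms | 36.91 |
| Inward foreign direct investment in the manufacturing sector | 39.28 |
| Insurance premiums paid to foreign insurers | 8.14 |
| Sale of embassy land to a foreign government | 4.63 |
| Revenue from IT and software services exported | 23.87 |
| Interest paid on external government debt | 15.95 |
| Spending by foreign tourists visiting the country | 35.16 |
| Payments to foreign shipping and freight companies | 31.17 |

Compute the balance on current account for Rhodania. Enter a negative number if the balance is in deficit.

Services: -31.17 + 23.87 + 35.16 - 8.14 - 78.99 + 40.06 + 34.43 = 15.22
Primary income: -15.95 + 36.91 = 20.96
Secondary income: 20.55
Current account = 15.22 + 20.96 + 20.55 = 56.73
(Excluded from the current account — capital account: acquisition of foreign patents and trademarks (non-produced assets) 11.71, sale of embassy land to a foreign government 4.63; financial account: increase in resident deposits held at foreign banks 15.79, inward foreign direct investment in the manufacturing sector 39.28.)

56.73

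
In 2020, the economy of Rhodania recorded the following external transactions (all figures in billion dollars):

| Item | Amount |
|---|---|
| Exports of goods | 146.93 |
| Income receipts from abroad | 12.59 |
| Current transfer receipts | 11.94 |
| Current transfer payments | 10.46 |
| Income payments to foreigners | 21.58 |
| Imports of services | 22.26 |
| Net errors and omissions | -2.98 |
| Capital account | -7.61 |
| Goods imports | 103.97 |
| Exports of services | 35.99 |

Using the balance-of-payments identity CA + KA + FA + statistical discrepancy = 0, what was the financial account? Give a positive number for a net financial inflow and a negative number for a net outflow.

Goods balance = 146.93 - 103.97 = 42.96
Services balance = 35.99 - 22.26 = 13.73
Trade balance (goods + services) = 42.96 + 13.73 = 56.69
Net primary income = 12.59 - 21.58 = -8.99
Net secondary income = 11.94 - 10.46 = 1.48
Current account = 56.69 + (-8.99) + 1.48 = 49.18
Financial account = -(49.18 + (-7.61) + (-2.98)) = -38.59

-38.59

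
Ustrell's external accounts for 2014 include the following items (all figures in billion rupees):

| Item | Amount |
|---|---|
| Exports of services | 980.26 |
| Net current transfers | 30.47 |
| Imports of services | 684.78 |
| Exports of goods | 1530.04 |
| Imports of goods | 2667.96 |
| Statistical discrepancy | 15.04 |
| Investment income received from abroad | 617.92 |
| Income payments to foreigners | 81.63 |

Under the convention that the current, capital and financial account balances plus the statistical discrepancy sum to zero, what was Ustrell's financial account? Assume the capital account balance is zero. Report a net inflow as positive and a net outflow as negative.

260.64

Goods balance = 1530.04 - 2667.96 = -1137.92
Services balance = 980.26 - 684.78 = 295.48
Trade balance (goods + services) = -1137.92 + 295.48 = -842.44
Net primary income = 617.92 - 81.63 = 536.29
Net secondary income = 30.47
Current account = -842.44 + 536.29 + 30.47 = -275.68
Financial account = -(-275.68 + 15.04) = 260.64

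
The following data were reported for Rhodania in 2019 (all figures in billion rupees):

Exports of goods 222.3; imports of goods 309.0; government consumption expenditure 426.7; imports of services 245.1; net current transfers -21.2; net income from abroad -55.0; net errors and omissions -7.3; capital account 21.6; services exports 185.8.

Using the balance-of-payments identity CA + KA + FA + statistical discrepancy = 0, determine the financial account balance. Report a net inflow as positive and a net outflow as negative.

207.9

Goods balance = 222.3 - 309.0 = -86.7
Services balance = 185.8 - 245.1 = -59.3
Trade balance (goods + services) = -86.7 + (-59.3) = -146.0
Net primary income = -55.0
Net secondary income = -21.2
Current account = -146.0 + (-55.0) + (-21.2) = -222.2
Financial account = -(-222.2 + 21.6 + (-7.3)) = 207.9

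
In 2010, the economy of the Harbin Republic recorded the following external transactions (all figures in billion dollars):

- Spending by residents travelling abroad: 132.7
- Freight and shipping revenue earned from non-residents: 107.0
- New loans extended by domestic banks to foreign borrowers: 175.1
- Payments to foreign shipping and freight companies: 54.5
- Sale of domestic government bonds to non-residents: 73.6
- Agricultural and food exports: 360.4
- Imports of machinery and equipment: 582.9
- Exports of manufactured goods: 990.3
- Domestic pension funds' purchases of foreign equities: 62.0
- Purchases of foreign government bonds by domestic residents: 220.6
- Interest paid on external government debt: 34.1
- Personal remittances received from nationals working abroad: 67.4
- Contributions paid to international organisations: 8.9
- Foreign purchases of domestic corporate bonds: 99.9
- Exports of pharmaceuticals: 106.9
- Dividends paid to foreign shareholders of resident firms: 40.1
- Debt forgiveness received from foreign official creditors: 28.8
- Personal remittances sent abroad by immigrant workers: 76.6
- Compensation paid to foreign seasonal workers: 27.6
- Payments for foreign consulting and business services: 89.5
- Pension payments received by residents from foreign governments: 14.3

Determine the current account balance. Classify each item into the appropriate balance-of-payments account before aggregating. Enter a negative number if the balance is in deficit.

Goods: 106.9 - 582.9 + 990.3 + 360.4 = 874.7
Services: -89.5 - 132.7 + 107.0 - 54.5 = -169.7
Primary income: -34.1 - 27.6 - 40.1 = -101.8
Secondary income: 67.4 - 76.6 - 8.9 + 14.3 = -3.8
Current account = 874.7 + (-169.7) + (-101.8) + (-3.8) = 599.4
(Excluded from the current account — financial account: new loans extended by domestic banks to foreign borrowers 175.1, sale of domestic government bonds to non-residents 73.6, domestic pension funds' purchases of foreign equities 62.0, purchases of foreign government bonds by domestic residents 220.6, foreign purchases of domestic corporate bonds 99.9; capital account: debt forgiveness received from foreign official creditors 28.8.)

599.4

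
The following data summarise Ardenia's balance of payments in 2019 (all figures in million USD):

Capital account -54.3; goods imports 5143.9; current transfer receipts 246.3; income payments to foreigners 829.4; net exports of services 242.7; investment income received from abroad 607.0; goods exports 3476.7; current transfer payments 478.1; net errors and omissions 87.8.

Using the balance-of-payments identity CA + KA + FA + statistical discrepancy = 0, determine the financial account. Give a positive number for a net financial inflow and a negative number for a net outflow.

Goods balance = 3476.7 - 5143.9 = -1667.2
Services balance = 242.7
Trade balance (goods + services) = -1667.2 + 242.7 = -1424.5
Net primary income = 607.0 - 829.4 = -222.4
Net secondary income = 246.3 - 478.1 = -231.8
Current account = -1424.5 + (-222.4) + (-231.8) = -1878.7
Financial account = -(-1878.7 + (-54.3) + 87.8) = 1845.2

1845.2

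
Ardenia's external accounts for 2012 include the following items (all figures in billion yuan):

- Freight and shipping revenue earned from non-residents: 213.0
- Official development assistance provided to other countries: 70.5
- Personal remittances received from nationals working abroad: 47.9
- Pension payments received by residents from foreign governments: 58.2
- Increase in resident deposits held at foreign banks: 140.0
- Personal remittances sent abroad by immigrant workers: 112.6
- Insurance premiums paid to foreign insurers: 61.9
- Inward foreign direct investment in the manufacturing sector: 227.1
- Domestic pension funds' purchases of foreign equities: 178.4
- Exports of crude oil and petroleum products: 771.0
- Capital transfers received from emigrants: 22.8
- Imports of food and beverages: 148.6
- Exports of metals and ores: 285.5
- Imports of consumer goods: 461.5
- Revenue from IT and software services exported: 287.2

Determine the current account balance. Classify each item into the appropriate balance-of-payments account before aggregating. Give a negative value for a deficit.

807.7

Goods: 285.5 - 148.6 + 771.0 - 461.5 = 446.4
Services: 213.0 - 61.9 + 287.2 = 438.3
Secondary income: -112.6 + 47.9 + 58.2 - 70.5 = -77.0
Current account = 446.4 + 438.3 + (-77.0) = 807.7
(Excluded from the current account — financial account: increase in resident deposits held at foreign banks 140.0, inward foreign direct investment in the manufacturing sector 227.1, domestic pension funds' purchases of foreign equities 178.4; capital account: capital transfers received from emigrants 22.8.)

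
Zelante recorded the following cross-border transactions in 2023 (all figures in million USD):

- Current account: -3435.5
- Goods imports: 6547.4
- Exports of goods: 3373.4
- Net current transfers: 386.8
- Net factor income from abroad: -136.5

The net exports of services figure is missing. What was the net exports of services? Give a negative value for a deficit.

-511.8

Current account = goods balance + services balance + net primary income + net secondary income
Sum of the known components = -2923.7
Net exports of services = CA - (known components) = -3435.5 - (-2923.7) = -511.8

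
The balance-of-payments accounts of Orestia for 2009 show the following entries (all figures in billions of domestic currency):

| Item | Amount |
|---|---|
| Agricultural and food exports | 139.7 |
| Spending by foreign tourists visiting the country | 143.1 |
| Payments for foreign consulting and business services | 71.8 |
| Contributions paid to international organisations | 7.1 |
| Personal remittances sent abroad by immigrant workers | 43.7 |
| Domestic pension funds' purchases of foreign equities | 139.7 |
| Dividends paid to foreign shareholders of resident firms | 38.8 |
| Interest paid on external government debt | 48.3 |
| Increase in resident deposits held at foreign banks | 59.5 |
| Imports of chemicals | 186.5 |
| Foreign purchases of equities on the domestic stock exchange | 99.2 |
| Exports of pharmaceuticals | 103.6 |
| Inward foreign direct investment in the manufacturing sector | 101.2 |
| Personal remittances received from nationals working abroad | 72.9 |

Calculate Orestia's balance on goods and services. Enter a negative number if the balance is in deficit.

Goods: 139.7 - 186.5 + 103.6 = 56.8
Services: 143.1 - 71.8 = 71.3
Trade balance = 56.8 + 71.3 = 128.1
(Excluded from the trade balance — secondary income: contributions paid to international organisations 7.1, personal remittances sent abroad by immigrant workers 43.7, personal remittances received from nationals working abroad 72.9; financial account: domestic pension funds' purchases of foreign equities 139.7, increase in resident deposits held at foreign banks 59.5, foreign purchases of equities on the domestic stock exchange 99.2, inward foreign direct investment in the manufacturing sector 101.2; primary income: dividends paid to foreign shareholders of resident firms 38.8, interest paid on external government debt 48.3.)

128.1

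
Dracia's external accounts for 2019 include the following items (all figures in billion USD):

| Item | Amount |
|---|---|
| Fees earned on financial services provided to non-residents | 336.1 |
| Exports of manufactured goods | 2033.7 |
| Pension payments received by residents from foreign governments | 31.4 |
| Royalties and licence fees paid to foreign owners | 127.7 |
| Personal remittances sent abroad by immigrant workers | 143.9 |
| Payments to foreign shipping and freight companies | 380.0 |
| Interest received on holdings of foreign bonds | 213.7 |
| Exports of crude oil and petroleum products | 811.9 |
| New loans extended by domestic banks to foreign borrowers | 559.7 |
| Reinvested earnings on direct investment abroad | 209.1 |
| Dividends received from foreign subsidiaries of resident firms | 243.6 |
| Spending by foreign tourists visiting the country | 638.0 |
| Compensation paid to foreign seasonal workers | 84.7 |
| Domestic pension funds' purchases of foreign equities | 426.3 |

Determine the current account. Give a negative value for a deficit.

Goods: 811.9 + 2033.7 = 2845.6
Services: 336.1 - 380.0 - 127.7 + 638.0 = 466.4
Primary income: 209.1 - 84.7 + 213.7 + 243.6 = 581.7
Secondary income: 31.4 - 143.9 = -112.5
Current account = 2845.6 + 466.4 + 581.7 + (-112.5) = 3781.2
(Excluded from the current account — financial account: new loans extended by domestic banks to foreign borrowers 559.7, domestic pension funds' purchases of foreign equities 426.3.)

3781.2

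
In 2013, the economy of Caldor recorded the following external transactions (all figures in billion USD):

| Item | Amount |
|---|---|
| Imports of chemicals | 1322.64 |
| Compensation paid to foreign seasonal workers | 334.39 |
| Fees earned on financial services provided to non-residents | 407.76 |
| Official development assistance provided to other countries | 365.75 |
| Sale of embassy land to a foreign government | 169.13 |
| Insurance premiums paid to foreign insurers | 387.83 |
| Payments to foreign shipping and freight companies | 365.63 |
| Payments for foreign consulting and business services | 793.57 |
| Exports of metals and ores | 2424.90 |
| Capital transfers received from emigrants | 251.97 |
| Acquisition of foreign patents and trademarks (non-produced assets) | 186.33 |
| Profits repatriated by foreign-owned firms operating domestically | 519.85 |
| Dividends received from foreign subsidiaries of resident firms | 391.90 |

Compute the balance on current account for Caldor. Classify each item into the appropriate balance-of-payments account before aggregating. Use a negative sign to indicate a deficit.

Goods: -1322.64 + 2424.90 = 1102.26
Services: -793.57 - 365.63 - 387.83 + 407.76 = -1139.27
Primary income: -334.39 - 519.85 + 391.90 = -462.34
Secondary income: -365.75
Current account = 1102.26 + (-1139.27) + (-462.34) + (-365.75) = -865.10
(Excluded from the current account — capital account: sale of embassy land to a foreign government 169.13, capital transfers received from emigrants 251.97, acquisition of foreign patents and trademarks (non-produced assets) 186.33.)

-865.10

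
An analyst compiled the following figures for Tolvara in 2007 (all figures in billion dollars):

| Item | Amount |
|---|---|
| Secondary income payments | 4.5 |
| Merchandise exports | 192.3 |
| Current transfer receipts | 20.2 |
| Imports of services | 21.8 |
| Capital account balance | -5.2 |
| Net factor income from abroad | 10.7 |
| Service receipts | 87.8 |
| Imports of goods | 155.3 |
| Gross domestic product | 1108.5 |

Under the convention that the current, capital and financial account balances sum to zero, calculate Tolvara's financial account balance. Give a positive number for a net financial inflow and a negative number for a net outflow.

-124.2

Goods balance = 192.3 - 155.3 = 37.0
Services balance = 87.8 - 21.8 = 66.0
Trade balance (goods + services) = 37.0 + 66.0 = 103.0
Net primary income = 10.7
Net secondary income = 20.2 - 4.5 = 15.7
Current account = 103.0 + 10.7 + 15.7 = 129.4
Financial account = -(129.4 + (-5.2)) = -124.2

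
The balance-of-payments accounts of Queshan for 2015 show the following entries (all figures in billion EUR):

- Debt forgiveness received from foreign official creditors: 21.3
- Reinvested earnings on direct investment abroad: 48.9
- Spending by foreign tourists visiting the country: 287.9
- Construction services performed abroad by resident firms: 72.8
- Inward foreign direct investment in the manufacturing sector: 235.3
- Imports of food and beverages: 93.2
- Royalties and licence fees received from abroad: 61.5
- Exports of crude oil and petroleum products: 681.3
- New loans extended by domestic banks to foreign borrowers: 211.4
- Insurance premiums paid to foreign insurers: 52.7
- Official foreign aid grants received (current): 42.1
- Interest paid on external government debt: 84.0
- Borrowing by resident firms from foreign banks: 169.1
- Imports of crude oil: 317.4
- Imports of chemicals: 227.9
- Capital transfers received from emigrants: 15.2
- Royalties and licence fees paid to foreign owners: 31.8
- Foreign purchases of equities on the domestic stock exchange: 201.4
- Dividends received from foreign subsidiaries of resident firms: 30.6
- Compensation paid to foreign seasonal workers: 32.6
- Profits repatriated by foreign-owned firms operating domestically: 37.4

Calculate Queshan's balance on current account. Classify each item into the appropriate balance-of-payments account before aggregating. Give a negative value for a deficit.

348.1

Goods: -227.9 - 317.4 - 93.2 + 681.3 = 42.8
Services: 72.8 + 61.5 - 52.7 + 287.9 - 31.8 = 337.7
Primary income: 48.9 - 32.6 - 84.0 - 37.4 + 30.6 = -74.5
Secondary income: 42.1
Current account = 42.8 + 337.7 + (-74.5) + 42.1 = 348.1
(Excluded from the current account — capital account: debt forgiveness received from foreign official creditors 21.3, capital transfers received from emigrants 15.2; financial account: inward foreign direct investment in the manufacturing sector 235.3, new loans extended by domestic banks to foreign borrowers 211.4, borrowing by resident firms from foreign banks 169.1, foreign purchases of equities on the domestic stock exchange 201.4.)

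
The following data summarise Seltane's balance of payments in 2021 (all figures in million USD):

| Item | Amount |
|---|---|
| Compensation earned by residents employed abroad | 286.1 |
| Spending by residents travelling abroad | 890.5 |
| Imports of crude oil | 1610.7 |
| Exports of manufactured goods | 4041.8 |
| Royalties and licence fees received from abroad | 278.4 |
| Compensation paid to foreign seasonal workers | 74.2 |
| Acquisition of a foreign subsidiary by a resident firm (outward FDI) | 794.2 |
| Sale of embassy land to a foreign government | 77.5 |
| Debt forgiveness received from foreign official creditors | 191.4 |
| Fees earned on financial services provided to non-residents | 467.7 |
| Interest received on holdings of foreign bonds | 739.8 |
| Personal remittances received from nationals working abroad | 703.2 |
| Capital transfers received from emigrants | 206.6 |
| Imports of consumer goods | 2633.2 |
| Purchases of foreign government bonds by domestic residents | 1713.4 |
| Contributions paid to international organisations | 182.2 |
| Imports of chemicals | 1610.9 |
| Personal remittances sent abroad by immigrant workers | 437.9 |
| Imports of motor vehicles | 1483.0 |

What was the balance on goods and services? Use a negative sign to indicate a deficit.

-3440.4

Goods: -1483.0 - 2633.2 - 1610.9 + 4041.8 - 1610.7 = -3296.0
Services: -890.5 + 467.7 + 278.4 = -144.4
Trade balance = -3296.0 + (-144.4) = -3440.4
(Excluded from the trade balance — primary income: compensation earned by residents employed abroad 286.1, compensation paid to foreign seasonal workers 74.2, interest received on holdings of foreign bonds 739.8; financial account: acquisition of a foreign subsidiary by a resident firm (outward FDI) 794.2, purchases of foreign government bonds by domestic residents 1713.4; capital account: sale of embassy land to a foreign government 77.5, debt forgiveness received from foreign official creditors 191.4, capital transfers received from emigrants 206.6; secondary income: personal remittances received from nationals working abroad 703.2, contributions paid to international organisations 182.2, personal remittances sent abroad by immigrant workers 437.9.)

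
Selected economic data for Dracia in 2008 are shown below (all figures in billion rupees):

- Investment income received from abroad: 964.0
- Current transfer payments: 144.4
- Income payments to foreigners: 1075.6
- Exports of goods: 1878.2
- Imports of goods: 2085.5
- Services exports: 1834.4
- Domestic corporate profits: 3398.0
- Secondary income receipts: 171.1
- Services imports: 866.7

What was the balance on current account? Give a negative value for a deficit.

675.5

Goods balance = 1878.2 - 2085.5 = -207.3
Services balance = 1834.4 - 866.7 = 967.7
Trade balance (goods + services) = -207.3 + 967.7 = 760.4
Net primary income = 964.0 - 1075.6 = -111.6
Net secondary income = 171.1 - 144.4 = 26.7
Current account = 760.4 + (-111.6) + 26.7 = 675.5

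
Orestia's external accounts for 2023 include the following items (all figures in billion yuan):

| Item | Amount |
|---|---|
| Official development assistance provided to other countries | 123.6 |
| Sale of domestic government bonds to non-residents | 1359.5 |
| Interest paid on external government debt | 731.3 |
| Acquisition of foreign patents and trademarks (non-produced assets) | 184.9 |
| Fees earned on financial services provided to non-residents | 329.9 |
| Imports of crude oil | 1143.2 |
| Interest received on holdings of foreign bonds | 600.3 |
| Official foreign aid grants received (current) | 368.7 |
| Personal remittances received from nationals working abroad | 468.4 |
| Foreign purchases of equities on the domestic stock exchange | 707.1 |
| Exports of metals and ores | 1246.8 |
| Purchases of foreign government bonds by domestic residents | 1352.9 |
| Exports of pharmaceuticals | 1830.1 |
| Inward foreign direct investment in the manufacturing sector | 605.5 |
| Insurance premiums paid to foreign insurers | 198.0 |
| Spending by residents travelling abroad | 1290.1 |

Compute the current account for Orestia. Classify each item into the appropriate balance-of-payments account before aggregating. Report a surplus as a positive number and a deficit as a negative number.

1358.0

Goods: 1830.1 + 1246.8 - 1143.2 = 1933.7
Services: -1290.1 + 329.9 - 198.0 = -1158.2
Primary income: -731.3 + 600.3 = -131.0
Secondary income: 468.4 - 123.6 + 368.7 = 713.5
Current account = 1933.7 + (-1158.2) + (-131.0) + 713.5 = 1358.0
(Excluded from the current account — financial account: sale of domestic government bonds to non-residents 1359.5, foreign purchases of equities on the domestic stock exchange 707.1, purchases of foreign government bonds by domestic residents 1352.9, inward foreign direct investment in the manufacturing sector 605.5; capital account: acquisition of foreign patents and trademarks (non-produced assets) 184.9.)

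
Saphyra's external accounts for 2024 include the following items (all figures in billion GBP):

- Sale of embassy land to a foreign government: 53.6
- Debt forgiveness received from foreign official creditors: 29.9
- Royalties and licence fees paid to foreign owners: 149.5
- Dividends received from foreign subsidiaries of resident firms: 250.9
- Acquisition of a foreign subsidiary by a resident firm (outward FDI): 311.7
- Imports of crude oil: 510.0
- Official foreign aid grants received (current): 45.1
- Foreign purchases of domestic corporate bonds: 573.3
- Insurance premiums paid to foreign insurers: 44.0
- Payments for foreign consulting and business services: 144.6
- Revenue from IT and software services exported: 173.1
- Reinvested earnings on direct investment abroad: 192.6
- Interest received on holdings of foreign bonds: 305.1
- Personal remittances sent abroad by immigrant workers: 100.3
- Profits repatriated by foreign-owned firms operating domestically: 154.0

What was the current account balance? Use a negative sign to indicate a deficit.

-135.6

Goods: -510.0
Services: -44.0 - 144.6 + 173.1 - 149.5 = -165.0
Primary income: -154.0 + 192.6 + 250.9 + 305.1 = 594.6
Secondary income: -100.3 + 45.1 = -55.2
Current account = (-510.0) + (-165.0) + 594.6 + (-55.2) = -135.6
(Excluded from the current account — capital account: sale of embassy land to a foreign government 53.6, debt forgiveness received from foreign official creditors 29.9; financial account: acquisition of a foreign subsidiary by a resident firm (outward FDI) 311.7, foreign purchases of domestic corporate bonds 573.3.)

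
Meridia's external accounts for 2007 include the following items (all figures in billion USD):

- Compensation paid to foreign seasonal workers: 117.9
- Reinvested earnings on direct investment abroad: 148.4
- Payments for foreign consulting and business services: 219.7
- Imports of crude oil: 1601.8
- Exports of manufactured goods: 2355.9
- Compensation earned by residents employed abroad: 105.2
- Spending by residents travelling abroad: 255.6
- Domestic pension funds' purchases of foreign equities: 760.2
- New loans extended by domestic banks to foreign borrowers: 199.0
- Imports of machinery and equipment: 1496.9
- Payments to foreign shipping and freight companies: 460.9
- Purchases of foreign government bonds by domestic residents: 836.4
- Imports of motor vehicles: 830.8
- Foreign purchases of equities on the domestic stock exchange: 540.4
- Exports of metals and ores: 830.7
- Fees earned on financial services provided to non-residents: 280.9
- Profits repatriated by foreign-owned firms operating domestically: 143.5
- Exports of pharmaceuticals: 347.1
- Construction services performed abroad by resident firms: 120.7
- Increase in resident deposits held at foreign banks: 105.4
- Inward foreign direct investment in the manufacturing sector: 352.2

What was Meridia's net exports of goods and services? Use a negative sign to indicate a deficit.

Goods: -1601.8 + 2355.9 - 830.8 - 1496.9 + 830.7 + 347.1 = -395.8
Services: -255.6 + 120.7 - 219.7 - 460.9 + 280.9 = -534.6
Trade balance = -395.8 + (-534.6) = -930.4
(Excluded from the trade balance — primary income: compensation paid to foreign seasonal workers 117.9, reinvested earnings on direct investment abroad 148.4, compensation earned by residents employed abroad 105.2, profits repatriated by foreign-owned firms operating domestically 143.5; financial account: domestic pension funds' purchases of foreign equities 760.2, new loans extended by domestic banks to foreign borrowers 199.0, purchases of foreign government bonds by domestic residents 836.4, foreign purchases of equities on the domestic stock exchange 540.4, increase in resident deposits held at foreign banks 105.4, inward foreign direct investment in the manufacturing sector 352.2.)

-930.4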